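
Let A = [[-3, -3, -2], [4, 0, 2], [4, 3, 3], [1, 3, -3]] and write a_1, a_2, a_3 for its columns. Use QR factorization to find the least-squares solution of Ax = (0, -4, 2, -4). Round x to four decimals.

x = (-1.8449, 1.0219, 1.7808)

a_1 = (-3, 4, 4, 1); ‖a_1‖ = 6.4807, so e_1 = (-0.4629, 0.6172, 0.6172, 0.1543).
e_1·a_2 = (-0.4629)·(-3) + 0.6172·0 + 0.6172·3 + 0.1543·3 = 3.7033.
u_2 = a_2 − 3.7033·e_1 = (-1.2857, -2.2857, 0.7143, 2.4286).
‖u_2‖ = 3.6450, so e_2 = (-0.3527, -0.6271, 0.1960, 0.6663).
e_1·a_3 = (-0.4629)·(-2) + 0.6172·2 + 0.6172·3 + 0.1543·(-3) = 3.5490; e_2·a_3 = (-0.3527)·(-2) + (-0.6271)·2 + 0.1960·3 + 0.6663·(-3) = -1.9597.
u_3 = a_3 − 3.5490·e_1 + 1.9597·e_2 = (-1.0484, -1.4194, 1.1935, -2.2419).
‖u_3‖ = 3.0927, so e_3 = (-0.3390, -0.4589, 0.3859, -0.7249).
Qᵀb = (-1.8516, 0.2352, 5.5073).
Back-substitute: x_3 = 5.5073/3.0927 = 1.7808.
x_2 = (0.2352 + 1.9597·1.7808)/3.6450 = 1.0219.
x_1 = (-1.8516 − 3.7033·1.0219 − 3.5490·1.7808)/6.4807 = -1.8449.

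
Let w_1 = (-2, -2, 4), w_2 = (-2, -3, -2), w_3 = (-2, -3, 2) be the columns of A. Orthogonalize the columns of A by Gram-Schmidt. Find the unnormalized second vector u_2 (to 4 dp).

u_2 = (-1.8333, -2.8333, -2.3333)

e_1 = w_1/‖w_1‖ = (-2, -2, 4)/4.8990 = (-0.4082, -0.4082, 0.8165).
r_{12} = e_1·w_2 = 0.4082.
u_2 = w_2 − 0.4082·e_1 = (-1.8333, -2.8333, -2.3333).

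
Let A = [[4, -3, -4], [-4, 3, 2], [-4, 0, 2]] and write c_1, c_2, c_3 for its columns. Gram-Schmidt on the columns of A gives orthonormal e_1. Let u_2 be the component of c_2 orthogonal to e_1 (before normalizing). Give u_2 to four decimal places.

u_2 = (-1.0000, 1.0000, -2.0000)

e_1 = c_1/‖c_1‖ = (4, -4, -4)/6.9282 = (0.5774, -0.5774, -0.5774).
r_{12} = e_1·c_2 = -3.4641.
u_2 = c_2 + 3.4641·e_1 = (-1.0000, 1.0000, -2.0000).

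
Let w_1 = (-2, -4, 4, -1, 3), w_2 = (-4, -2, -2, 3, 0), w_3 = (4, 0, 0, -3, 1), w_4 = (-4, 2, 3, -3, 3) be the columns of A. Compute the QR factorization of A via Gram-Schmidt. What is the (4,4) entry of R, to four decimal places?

w_1 = (-2, -4, 4, -1, 3); ‖w_1‖ = 6.7823, so q_1 = (-0.2949, -0.5898, 0.5898, -0.1474, 0.4423).
q_1·w_2 = (-0.2949)·(-4) + (-0.5898)·(-2) + 0.5898·(-2) + (-0.1474)·3 + 0.4423·0 = 0.7372.
u_2 = w_2 − 0.7372·q_1 = (-3.7826, -1.5652, -2.4348, 3.1087, -0.3261).
‖u_2‖ = 5.6971, so q_2 = (-0.6640, -0.2747, -0.4274, 0.5457, -0.0572).
q_1·w_3 = (-0.2949)·4 + (-0.5898)·0 + 0.5898·0 + (-0.1474)·(-3) + 0.4423·1 = -0.2949; q_2·w_3 = (-0.6640)·4 + (-0.2747)·0 + (-0.4274)·0 + 0.5457·(-3) + (-0.0572)·1 = -4.3501.
u_3 = w_3 + 0.2949·q_1 + 4.3501·q_2 = (1.0248, -1.3691, -1.6852, -0.6698, 0.8814).
‖u_3‖ = 2.6439, so q_3 = (0.3876, -0.5178, -0.6374, -0.2533, 0.3334).
q_1·w_4 = (-0.2949)·(-4) + (-0.5898)·2 + 0.5898·3 + (-0.1474)·(-3) + 0.4423·3 = 3.5386; q_2·w_4 = (-0.6640)·(-4) + (-0.2747)·2 + (-0.4274)·3 + 0.5457·(-3) + (-0.0572)·3 = -0.9845; q_3·w_4 = 0.3876·(-4) + (-0.5178)·2 + (-0.6374)·3 + (-0.2533)·(-3) + 0.3334·3 = -2.7381.
u_4 = w_4 − 3.5386·q_1 + 0.9845·q_2 + 2.7381·q_3 = (-2.5489, 2.3986, -1.2530, -2.6347, 2.2913).
r_{44} = ‖u_4‖ = 5.1002.

r_{44} = 5.1002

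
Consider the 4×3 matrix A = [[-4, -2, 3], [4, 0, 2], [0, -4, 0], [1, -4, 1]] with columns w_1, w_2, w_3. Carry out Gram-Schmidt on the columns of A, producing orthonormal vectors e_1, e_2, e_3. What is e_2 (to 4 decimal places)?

e_2 = (-0.2542, -0.0814, -0.6712, -0.6915)

e_1 = w_1/‖w_1‖ = (-4, 4, 0, 1)/5.7446 = (-0.6963, 0.6963, 0.0000, 0.1741).
r_{12} = e_1·w_2 = 0.6963.
u_2 = w_2 − 0.6963·e_1 = (-1.5152, -0.4848, -4.0000, -4.1212).
‖u_2‖ = 5.9595, so e_2 = (-0.2542, -0.0814, -0.6712, -0.6915).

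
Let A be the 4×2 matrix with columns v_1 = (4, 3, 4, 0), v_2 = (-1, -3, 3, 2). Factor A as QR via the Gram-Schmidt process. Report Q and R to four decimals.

Q = [[0.6247, -0.1883], [0.4685, -0.6106], [0.6247, 0.6462], [0.0000, 0.4173]], R = [[6.4031, -0.1562], [0.0000, 4.7933]]

v_1 = (4, 3, 4, 0); ‖v_1‖ = 6.4031, so q_1 = (0.6247, 0.4685, 0.6247, 0.0000).
q_1·v_2 = 0.6247·(-1) + 0.4685·(-3) + 0.6247·3 + 0.0000·2 = -0.1562.
u_2 = v_2 + 0.1562·q_1 = (-0.9024, -2.9268, 3.0976, 2.0000).
‖u_2‖ = 4.7933, so q_2 = (-0.1883, -0.6106, 0.6462, 0.4173).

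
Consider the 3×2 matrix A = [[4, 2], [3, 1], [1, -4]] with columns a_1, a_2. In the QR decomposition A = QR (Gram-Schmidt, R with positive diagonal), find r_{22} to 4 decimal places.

a_1 = (4, 3, 1); ‖a_1‖ = 5.0990, so e_1 = (0.7845, 0.5883, 0.1961).
e_1·a_2 = 0.7845·2 + 0.5883·1 + 0.1961·(-4) = 1.3728.
u_2 = a_2 − 1.3728·e_1 = (0.9231, 0.1923, -4.2692).
r_{22} = ‖u_2‖ = 4.3721.

r_{22} = 4.3721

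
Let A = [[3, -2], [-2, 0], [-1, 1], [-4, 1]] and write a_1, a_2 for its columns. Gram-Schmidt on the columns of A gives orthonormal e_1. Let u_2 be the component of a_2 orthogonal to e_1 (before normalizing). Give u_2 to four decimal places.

e_1 = a_1/‖a_1‖ = (3, -2, -1, -4)/5.4772 = (0.5477, -0.3651, -0.1826, -0.7303).
r_{12} = e_1·a_2 = -2.0083.
u_2 = a_2 + 2.0083·e_1 = (-0.9000, -0.7333, 0.6333, -0.4667).

u_2 = (-0.9000, -0.7333, 0.6333, -0.4667)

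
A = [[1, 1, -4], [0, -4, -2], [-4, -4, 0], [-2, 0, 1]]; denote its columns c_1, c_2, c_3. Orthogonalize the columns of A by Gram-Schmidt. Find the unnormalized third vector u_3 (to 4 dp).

u_3 = (-3.8020, -0.1584, -0.7921, -0.3168)

c_1 = (1, 0, -4, -2); ‖c_1‖ = 4.5826, so q_1 = (0.2182, 0.0000, -0.8729, -0.4364).
q_1·c_2 = 0.2182·1 + 0.0000·(-4) + (-0.8729)·(-4) + (-0.4364)·0 = 3.7097.
u_2 = c_2 − 3.7097·q_1 = (0.1905, -4.0000, -0.7619, 1.6190).
‖u_2‖ = 4.3861, so q_2 = (0.0434, -0.9120, -0.1737, 0.3691).
q_1·c_3 = 0.2182·(-4) + 0.0000·(-2) + (-0.8729)·0 + (-0.4364)·1 = -1.3093; q_2·c_3 = 0.0434·(-4) + (-0.9120)·(-2) + (-0.1737)·0 + 0.3691·1 = 2.0194.
u_3 = c_3 + 1.3093·q_1 − 2.0194·q_2 = (-3.8020, -0.1584, -0.7921, -0.3168).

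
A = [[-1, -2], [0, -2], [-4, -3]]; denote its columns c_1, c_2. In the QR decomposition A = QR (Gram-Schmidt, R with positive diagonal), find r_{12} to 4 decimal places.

r_{12} = 3.3955

c_1 = (-1, 0, -4); ‖c_1‖ = 4.1231, so q_1 = (-0.2425, 0.0000, -0.9701).
r_{12} = q_1·c_2 = 3.3955.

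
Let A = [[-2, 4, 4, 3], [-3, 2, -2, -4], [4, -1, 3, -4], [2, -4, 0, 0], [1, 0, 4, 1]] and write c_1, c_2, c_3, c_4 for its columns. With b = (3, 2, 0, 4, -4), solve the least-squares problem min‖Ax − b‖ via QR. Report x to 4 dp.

c_1 = (-2, -3, 4, 2, 1); ‖c_1‖ = 5.8310, so e_1 = (-0.3430, -0.5145, 0.6860, 0.3430, 0.1715).
e_1·c_2 = (-0.3430)·4 + (-0.5145)·2 + 0.6860·(-1) + 0.3430·(-4) + 0.1715·0 = -4.4590.
u_2 = c_2 + 4.4590·e_1 = (2.4706, -0.2941, 2.0588, -2.4706, 0.7647).
‖u_2‖ = 4.1373, so e_2 = (0.5971, -0.0711, 0.4976, -0.5971, 0.1848).
e_1·c_3 = (-0.3430)·4 + (-0.5145)·(-2) + 0.6860·3 + 0.3430·0 + 0.1715·4 = 2.4010; e_2·c_3 = 0.5971·4 + (-0.0711)·(-2) + 0.4976·3 + (-0.5971)·0 + 0.1848·4 = 4.7629.
u_3 = c_3 − 2.4010·e_1 − 4.7629·e_2 = (1.9794, -0.4261, -1.0172, 2.0206, 2.7079).
‖u_3‖ = 4.0681, so e_3 = (0.4866, -0.1047, -0.2500, 0.4967, 0.6656).
e_1·c_4 = (-0.3430)·3 + (-0.5145)·(-4) + 0.6860·(-4) + 0.3430·0 + 0.1715·1 = -1.5435; e_2·c_4 = 0.5971·3 + (-0.0711)·(-4) + 0.4976·(-4) + (-0.5971)·0 + 0.1848·1 = 0.2701; e_3·c_4 = 0.4866·3 + (-0.1047)·(-4) + (-0.2500)·(-4) + 0.4967·0 + 0.6656·1 = 3.5444.
u_4 = c_4 + 1.5435·e_1 − 0.2701·e_2 − 3.5444·e_3 = (0.5847, -4.4037, -2.1894, -1.0698, -1.1445).
‖u_4‖ = 5.1944, so e_4 = (0.1126, -0.8478, -0.4215, -0.2059, -0.2203).
Qᵀb = (-1.3720, -1.4786, 0.5744, -1.3003).
Back-substitute: x_4 = -1.3003/5.1944 = -0.2503.
x_3 = (0.5744 − 3.5444·(-0.2503))/4.0681 = 0.3593.
x_2 = (-1.4786 − 4.7629·0.3593 − 0.2701·(-0.2503))/4.1373 = -0.7547.
x_1 = (-1.3720 + 4.4590·(-0.7547) − 2.4010·0.3593 + 1.5435·(-0.2503))/5.8310 = -1.0266.

x = (-1.0266, -0.7547, 0.3593, -0.2503)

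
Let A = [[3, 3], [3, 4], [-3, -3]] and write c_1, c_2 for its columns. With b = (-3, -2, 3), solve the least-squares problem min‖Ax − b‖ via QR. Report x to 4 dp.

x = (-2.0000, 1.0000)

c_1 = (3, 3, -3); ‖c_1‖ = 5.1962, so e_1 = (0.5774, 0.5774, -0.5774).
e_1·c_2 = 0.5774·3 + 0.5774·4 + (-0.5774)·(-3) = 5.7735.
u_2 = c_2 − 5.7735·e_1 = (-0.3333, 0.6667, 0.3333).
‖u_2‖ = 0.8165, so e_2 = (-0.4082, 0.8165, 0.4082).
Qᵀb = (-4.6188, 0.8165).
Back-substitute: x_2 = 0.8165/0.8165 = 1.0000.
x_1 = (-4.6188 − 5.7735·1.0000)/5.1962 = -2.0000.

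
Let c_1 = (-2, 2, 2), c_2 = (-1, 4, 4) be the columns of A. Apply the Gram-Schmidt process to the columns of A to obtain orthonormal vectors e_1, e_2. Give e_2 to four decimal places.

e_2 = (0.8165, 0.4082, 0.4082)

c_1 = (-2, 2, 2); ‖c_1‖ = 3.4641, so e_1 = (-0.5774, 0.5774, 0.5774).
e_1·c_2 = (-0.5774)·(-1) + 0.5774·4 + 0.5774·4 = 5.1962.
u_2 = c_2 − 5.1962·e_1 = (2.0000, 1.0000, 1.0000).
‖u_2‖ = 2.4495, so e_2 = (0.8165, 0.4082, 0.4082).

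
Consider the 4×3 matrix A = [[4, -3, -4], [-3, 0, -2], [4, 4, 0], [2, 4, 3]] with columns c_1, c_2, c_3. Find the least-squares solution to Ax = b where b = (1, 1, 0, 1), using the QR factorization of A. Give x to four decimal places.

c_1 = (4, -3, 4, 2); ‖c_1‖ = 6.7082, so q_1 = (0.5963, -0.4472, 0.5963, 0.2981).
q_1·c_2 = 0.5963·(-3) + (-0.4472)·0 + 0.5963·4 + 0.2981·4 = 1.7889.
u_2 = c_2 − 1.7889·q_1 = (-4.0667, 0.8000, 2.9333, 3.4667).
‖u_2‖ = 6.1482, so q_2 = (-0.6614, 0.1301, 0.4771, 0.5639).
q_1·c_3 = 0.5963·(-4) + (-0.4472)·(-2) + 0.5963·0 + 0.2981·3 = -0.5963; q_2·c_3 = (-0.6614)·(-4) + 0.1301·(-2) + 0.4771·0 + 0.5639·3 = 4.0771.
u_3 = c_3 + 0.5963·q_1 − 4.0771·q_2 = (-0.9477, -2.7972, -1.5897, 0.8789).
‖u_3‖ = 3.4672, so q_3 = (-0.2733, -0.8067, -0.4585, 0.2535).
Qᵀb = (0.4472, 0.0325, -0.8266).
Back-substitute: x_3 = -0.8266/3.4672 = -0.2384.
x_2 = (0.0325 − 4.0771·(-0.2384))/6.1482 = 0.1634.
x_1 = (0.4472 − 1.7889·0.1634 + 0.5963·(-0.2384))/6.7082 = 0.0019.

x = (0.0019, 0.1634, -0.2384)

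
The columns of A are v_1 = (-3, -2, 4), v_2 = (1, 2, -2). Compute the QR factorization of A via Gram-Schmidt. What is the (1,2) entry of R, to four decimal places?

v_1 = (-3, -2, 4); ‖v_1‖ = 5.3852, so e_1 = (-0.5571, -0.3714, 0.7428).
r_{12} = e_1·v_2 = -2.7854.

r_{12} = -2.7854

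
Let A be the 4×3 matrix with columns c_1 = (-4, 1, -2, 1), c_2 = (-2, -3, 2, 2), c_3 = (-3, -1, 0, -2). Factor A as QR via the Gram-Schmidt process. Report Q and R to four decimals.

e_1 = c_1/‖c_1‖ = (-4, 1, -2, 1)/4.6904 = (-0.8528, 0.2132, -0.4264, 0.2132).
r_{12} = e_1·c_2 = 0.6396.
u_2 = c_2 − 0.6396·e_1 = (-1.4545, -3.1364, 2.2727, 1.8636).
‖u_2‖ = 4.5377, so e_2 = (-0.3205, -0.6912, 0.5009, 0.4107).
r_{13} = e_1·c_3 = 1.9188; r_{23} = e_2·c_3 = 0.8314.
u_3 = c_3 − 1.9188·e_1 − 0.8314·e_2 = (-1.0971, -0.8344, 0.4018, -2.7506).
‖u_3‖ = 3.1027, so e_3 = (-0.3536, -0.2689, 0.1295, -0.8865).

Q = [[-0.8528, -0.3205, -0.3536], [0.2132, -0.6912, -0.2689], [-0.4264, 0.5009, 0.1295], [0.2132, 0.4107, -0.8865]], R = [[4.6904, 0.6396, 1.9188], [0.0000, 4.5377, 0.8314], [0.0000, 0.0000, 3.1027]]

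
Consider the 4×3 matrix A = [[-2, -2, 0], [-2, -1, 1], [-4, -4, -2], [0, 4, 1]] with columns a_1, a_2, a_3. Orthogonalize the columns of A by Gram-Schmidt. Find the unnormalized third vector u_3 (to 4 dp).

u_3 = (0.5545, 1.2277, -0.8911, -0.3069)

q_1 = a_1/‖a_1‖ = (-2, -2, -4, 0)/4.8990 = (-0.4082, -0.4082, -0.8165, 0.0000).
r_{12} = q_1·a_2 = 4.4907.
u_2 = a_2 − 4.4907·q_1 = (-0.1667, 0.8333, -0.3333, 4.0000).
‖u_2‖ = 4.1028, so q_2 = (-0.0406, 0.2031, -0.0812, 0.9749).
r_{13} = q_1·a_3 = 1.2247; r_{23} = q_2·a_3 = 1.3405.
u_3 = a_3 − 1.2247·q_1 − 1.3405·q_2 = (0.5545, 1.2277, -0.8911, -0.3069).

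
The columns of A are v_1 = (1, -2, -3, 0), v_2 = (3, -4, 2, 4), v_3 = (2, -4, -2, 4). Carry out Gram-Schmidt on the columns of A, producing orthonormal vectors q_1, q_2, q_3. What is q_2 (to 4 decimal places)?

v_1 = (1, -2, -3, 0); ‖v_1‖ = 3.7417, so q_1 = (0.2673, -0.5345, -0.8018, 0.0000).
q_1·v_2 = 0.2673·3 + (-0.5345)·(-4) + (-0.8018)·2 + 0.0000·4 = 1.3363.
u_2 = v_2 − 1.3363·q_1 = (2.6429, -3.2857, 3.0714, 4.0000).
‖u_2‖ = 6.5738, so q_2 = (0.4020, -0.4998, 0.4672, 0.6085).

q_2 = (0.4020, -0.4998, 0.4672, 0.6085)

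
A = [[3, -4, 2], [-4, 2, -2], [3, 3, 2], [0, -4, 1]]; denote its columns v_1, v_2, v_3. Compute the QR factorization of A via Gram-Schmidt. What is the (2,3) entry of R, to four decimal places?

r_{23} = -0.5483

e_1 = v_1/‖v_1‖ = (3, -4, 3, 0)/5.8310 = (0.5145, -0.6860, 0.5145, 0.0000).
r_{12} = e_1·v_2 = -1.8865.
u_2 = v_2 + 1.8865·e_1 = (-3.0294, 0.7059, 3.9706, -4.0000).
‖u_2‖ = 6.4375, so e_2 = (-0.4706, 0.1097, 0.6168, -0.6214).
r_{23} = e_2·v_3 = -0.5483.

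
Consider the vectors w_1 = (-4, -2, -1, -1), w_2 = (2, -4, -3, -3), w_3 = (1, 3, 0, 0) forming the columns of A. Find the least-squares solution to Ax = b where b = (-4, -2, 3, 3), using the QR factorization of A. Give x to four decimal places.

x = (0.0000, -1.0000, -2.0000)

e_1 = w_1/‖w_1‖ = (-4, -2, -1, -1)/4.6904 = (-0.8528, -0.4264, -0.2132, -0.2132).
r_{12} = e_1·w_2 = 1.2792.
u_2 = w_2 − 1.2792·e_1 = (3.0909, -3.4545, -2.7273, -2.7273).
‖u_2‖ = 6.0302, so e_2 = (0.5126, -0.5729, -0.4523, -0.4523).
r_{13} = e_1·w_3 = -2.1320; r_{23} = e_2·w_3 = -1.2060.
u_3 = w_3 + 2.1320·e_1 + 1.2060·e_2 = (-0.2000, 1.4000, -1.0000, -1.0000).
‖u_3‖ = 2.0000, so e_3 = (-0.1000, 0.7000, -0.5000, -0.5000).
Qᵀb = (2.9848, -3.6181, -4.0000).
Back-substitute: x_3 = -4.0000/2.0000 = -2.0000.
x_2 = (-3.6181 + 1.2060·(-2.0000))/6.0302 = -1.0000.
x_1 = (2.9848 − 1.2792·(-1.0000) + 2.1320·(-2.0000))/4.6904 = 0.0000.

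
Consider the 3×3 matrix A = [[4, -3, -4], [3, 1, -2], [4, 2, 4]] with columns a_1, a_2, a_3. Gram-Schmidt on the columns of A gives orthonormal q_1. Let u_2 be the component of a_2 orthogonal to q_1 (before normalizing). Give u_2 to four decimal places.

u_2 = (-2.9024, 1.0732, 2.0976)

q_1 = a_1/‖a_1‖ = (4, 3, 4)/6.4031 = (0.6247, 0.4685, 0.6247).
r_{12} = q_1·a_2 = -0.1562.
u_2 = a_2 + 0.1562·q_1 = (-2.9024, 1.0732, 2.0976).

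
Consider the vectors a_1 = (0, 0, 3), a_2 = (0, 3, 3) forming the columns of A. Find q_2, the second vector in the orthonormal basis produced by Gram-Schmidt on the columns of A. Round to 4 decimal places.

q_2 = (0.0000, 1.0000, 0.0000)

q_1 = a_1/‖a_1‖ = (0, 0, 3)/3.0000 = (0.0000, 0.0000, 1.0000).
r_{12} = q_1·a_2 = 3.0000.
u_2 = a_2 − 3.0000·q_1 = (0.0000, 3.0000, 0.0000).
‖u_2‖ = 3.0000, so q_2 = (0.0000, 1.0000, 0.0000).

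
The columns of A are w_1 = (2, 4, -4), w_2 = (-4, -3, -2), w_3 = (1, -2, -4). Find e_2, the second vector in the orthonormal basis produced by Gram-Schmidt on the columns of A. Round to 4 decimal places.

e_2 = (-0.6667, -0.3333, -0.6667)

w_1 = (2, 4, -4); ‖w_1‖ = 6.0000, so e_1 = (0.3333, 0.6667, -0.6667).
e_1·w_2 = 0.3333·(-4) + 0.6667·(-3) + (-0.6667)·(-2) = -2.0000.
u_2 = w_2 + 2.0000·e_1 = (-3.3333, -1.6667, -3.3333).
‖u_2‖ = 5.0000, so e_2 = (-0.6667, -0.3333, -0.6667).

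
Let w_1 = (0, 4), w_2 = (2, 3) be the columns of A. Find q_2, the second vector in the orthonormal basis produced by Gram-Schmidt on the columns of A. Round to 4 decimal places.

q_2 = (1.0000, 0.0000)

q_1 = w_1/‖w_1‖ = (0, 4)/4.0000 = (0.0000, 1.0000).
r_{12} = q_1·w_2 = 3.0000.
u_2 = w_2 − 3.0000·q_1 = (2.0000, 0.0000).
‖u_2‖ = 2.0000, so q_2 = (1.0000, 0.0000).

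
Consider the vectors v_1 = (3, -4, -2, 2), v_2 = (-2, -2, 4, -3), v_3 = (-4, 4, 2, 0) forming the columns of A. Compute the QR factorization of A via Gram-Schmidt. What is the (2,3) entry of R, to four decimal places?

v_1 = (3, -4, -2, 2); ‖v_1‖ = 5.7446, so q_1 = (0.5222, -0.6963, -0.3482, 0.3482).
q_1·v_2 = 0.5222·(-2) + (-0.6963)·(-2) + (-0.3482)·4 + 0.3482·(-3) = -2.0889.
u_2 = v_2 + 2.0889·q_1 = (-0.9091, -3.4545, 3.2727, -2.2727).
‖u_2‖ = 5.3513, so q_2 = (-0.1699, -0.6456, 0.6116, -0.4247).
r_{23} = q_2·v_3 = -0.6795.

r_{23} = -0.6795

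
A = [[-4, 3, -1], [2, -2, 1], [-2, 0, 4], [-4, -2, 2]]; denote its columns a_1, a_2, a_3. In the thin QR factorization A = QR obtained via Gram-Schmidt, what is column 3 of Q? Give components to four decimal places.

q_1 = a_1/‖a_1‖ = (-4, 2, -2, -4)/6.3246 = (-0.6325, 0.3162, -0.3162, -0.6325).
r_{12} = q_1·a_2 = -1.2649.
u_2 = a_2 + 1.2649·q_1 = (2.2000, -1.6000, -0.4000, -2.8000).
‖u_2‖ = 3.9243, so q_2 = (0.5606, -0.4077, -0.1019, -0.7135).
r_{13} = q_1·a_3 = -1.5811; r_{23} = q_2·a_3 = -2.8031.
u_3 = a_3 + 1.5811·q_1 + 2.8031·q_2 = (-0.4286, 0.3571, 3.2143, -1.0000).
‖u_3‖ = 3.4122, so q_3 = (-0.1256, 0.1047, 0.9420, -0.2931).

q_3 = (-0.1256, 0.1047, 0.9420, -0.2931)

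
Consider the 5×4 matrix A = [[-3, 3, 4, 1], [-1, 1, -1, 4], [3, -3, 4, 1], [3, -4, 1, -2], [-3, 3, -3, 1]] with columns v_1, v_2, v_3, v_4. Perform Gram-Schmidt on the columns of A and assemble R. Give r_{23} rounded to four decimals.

r_{23} = 0.0621

v_1 = (-3, -1, 3, 3, -3); ‖v_1‖ = 6.0828, so e_1 = (-0.4932, -0.1644, 0.4932, 0.4932, -0.4932).
e_1·v_2 = (-0.4932)·3 + (-0.1644)·1 + 0.4932·(-3) + 0.4932·(-4) + (-0.4932)·3 = -6.5760.
u_2 = v_2 + 6.5760·e_1 = (-0.2432, -0.0811, 0.2432, -0.7568, -0.2432).
‖u_2‖ = 0.8699, so e_2 = (-0.2796, -0.0932, 0.2796, -0.8699, -0.2796).
r_{23} = e_2·v_3 = 0.0621.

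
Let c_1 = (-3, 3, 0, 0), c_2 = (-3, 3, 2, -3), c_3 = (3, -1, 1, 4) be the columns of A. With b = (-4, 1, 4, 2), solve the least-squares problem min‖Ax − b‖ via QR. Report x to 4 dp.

x = (0.5839, 0.8707, 0.9320)

q_1 = c_1/‖c_1‖ = (-3, 3, 0, 0)/4.2426 = (-0.7071, 0.7071, 0.0000, 0.0000).
r_{12} = q_1·c_2 = 4.2426.
u_2 = c_2 − 4.2426·q_1 = (0.0000, 0.0000, 2.0000, -3.0000).
‖u_2‖ = 3.6056, so q_2 = (0.0000, 0.0000, 0.5547, -0.8321).
r_{13} = q_1·c_3 = -2.8284; r_{23} = q_2·c_3 = -2.7735.
u_3 = c_3 + 2.8284·q_1 + 2.7735·q_2 = (1.0000, 1.0000, 2.5385, 1.6923).
‖u_3‖ = 3.3627, so q_3 = (0.2974, 0.2974, 0.7549, 0.5033).
Qᵀb = (3.5355, 0.5547, 3.1339).
Back-substitute: x_3 = 3.1339/3.3627 = 0.9320.
x_2 = (0.5547 + 2.7735·0.9320)/3.6056 = 0.8707.
x_1 = (3.5355 − 4.2426·0.8707 + 2.8284·0.9320)/4.2426 = 0.5839.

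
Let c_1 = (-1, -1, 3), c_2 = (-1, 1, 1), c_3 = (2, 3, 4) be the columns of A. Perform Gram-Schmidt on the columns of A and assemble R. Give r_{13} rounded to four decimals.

q_1 = c_1/‖c_1‖ = (-1, -1, 3)/3.3166 = (-0.3015, -0.3015, 0.9045).
r_{13} = q_1·c_3 = 2.1106.

r_{13} = 2.1106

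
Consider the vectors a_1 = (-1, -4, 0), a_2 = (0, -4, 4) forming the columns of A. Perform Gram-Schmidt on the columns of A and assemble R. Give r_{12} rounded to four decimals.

a_1 = (-1, -4, 0); ‖a_1‖ = 4.1231, so q_1 = (-0.2425, -0.9701, 0.0000).
r_{12} = q_1·a_2 = 3.8806.

r_{12} = 3.8806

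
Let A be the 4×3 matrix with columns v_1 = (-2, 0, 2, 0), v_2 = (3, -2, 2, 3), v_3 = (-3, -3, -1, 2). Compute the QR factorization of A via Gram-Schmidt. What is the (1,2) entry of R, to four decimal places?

r_{12} = -0.7071

v_1 = (-2, 0, 2, 0); ‖v_1‖ = 2.8284, so q_1 = (-0.7071, 0.0000, 0.7071, 0.0000).
r_{12} = q_1·v_2 = -0.7071.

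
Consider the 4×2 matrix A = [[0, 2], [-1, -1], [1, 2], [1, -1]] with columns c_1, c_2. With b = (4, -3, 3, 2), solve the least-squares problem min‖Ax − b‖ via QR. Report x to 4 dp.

q_1 = c_1/‖c_1‖ = (0, -1, 1, 1)/1.7321 = (0.0000, -0.5774, 0.5774, 0.5774).
r_{12} = q_1·c_2 = 1.1547.
u_2 = c_2 − 1.1547·q_1 = (2.0000, -0.3333, 1.3333, -1.6667).
‖u_2‖ = 2.9439, so q_2 = (0.6794, -0.1132, 0.4529, -0.5661).
Qᵀb = (4.6188, 3.2836).
Back-substitute: x_2 = 3.2836/2.9439 = 1.1154.
x_1 = (4.6188 − 1.1547·1.1154)/1.7321 = 1.9231.

x = (1.9231, 1.1154)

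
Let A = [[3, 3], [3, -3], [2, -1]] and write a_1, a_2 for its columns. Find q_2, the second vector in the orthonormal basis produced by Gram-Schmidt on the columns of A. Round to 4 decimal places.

q_2 = (0.7544, -0.6287, -0.1886)

a_1 = (3, 3, 2); ‖a_1‖ = 4.6904, so q_1 = (0.6396, 0.6396, 0.4264).
q_1·a_2 = 0.6396·3 + 0.6396·(-3) + 0.4264·(-1) = -0.4264.
u_2 = a_2 + 0.4264·q_1 = (3.2727, -2.7273, -0.8182).
‖u_2‖ = 4.3380, so q_2 = (0.7544, -0.6287, -0.1886).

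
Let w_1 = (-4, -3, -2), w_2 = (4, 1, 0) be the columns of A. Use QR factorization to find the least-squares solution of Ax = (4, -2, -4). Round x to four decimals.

x = (1.7576, 2.7879)

q_1 = w_1/‖w_1‖ = (-4, -3, -2)/5.3852 = (-0.7428, -0.5571, -0.3714).
r_{12} = q_1·w_2 = -3.5282.
u_2 = w_2 + 3.5282·q_1 = (1.3793, -0.9655, -1.3103).
‖u_2‖ = 2.1335, so q_2 = (0.6465, -0.4526, -0.6142).
Qᵀb = (-0.3714, 5.9479).
Back-substitute: x_2 = 5.9479/2.1335 = 2.7879.
x_1 = (-0.3714 + 3.5282·2.7879)/5.3852 = 1.7576.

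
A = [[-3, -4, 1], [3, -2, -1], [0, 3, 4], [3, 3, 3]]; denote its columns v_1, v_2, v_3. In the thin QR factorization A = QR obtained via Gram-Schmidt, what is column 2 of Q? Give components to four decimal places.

q_2 = (-0.4284, -0.6732, 0.5508, 0.2448)

v_1 = (-3, 3, 0, 3); ‖v_1‖ = 5.1962, so q_1 = (-0.5774, 0.5774, 0.0000, 0.5774).
q_1·v_2 = (-0.5774)·(-4) + 0.5774·(-2) + 0.0000·3 + 0.5774·3 = 2.8868.
u_2 = v_2 − 2.8868·q_1 = (-2.3333, -3.6667, 3.0000, 1.3333).
‖u_2‖ = 5.4467, so q_2 = (-0.4284, -0.6732, 0.5508, 0.2448).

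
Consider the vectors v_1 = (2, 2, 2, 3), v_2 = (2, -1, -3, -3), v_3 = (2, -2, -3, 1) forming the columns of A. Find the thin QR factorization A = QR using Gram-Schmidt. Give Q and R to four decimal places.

v_1 = (2, 2, 2, 3); ‖v_1‖ = 4.5826, so e_1 = (0.4364, 0.4364, 0.4364, 0.6547).
e_1·v_2 = 0.4364·2 + 0.4364·(-1) + 0.4364·(-3) + 0.6547·(-3) = -2.8368.
u_2 = v_2 + 2.8368·e_1 = (3.2381, 0.2381, -1.7619, -1.1429).
‖u_2‖ = 3.8668, so e_2 = (0.8374, 0.0616, -0.4556, -0.2956).
e_1·v_3 = 0.4364·2 + 0.4364·(-2) + 0.4364·(-3) + 0.6547·1 = -0.6547; e_2·v_3 = 0.8374·2 + 0.0616·(-2) + (-0.4556)·(-3) + (-0.2956)·1 = 2.6230.
u_3 = v_3 + 0.6547·e_1 − 2.6230·e_2 = (0.0892, -1.8758, -1.5191, 2.2038).
‖u_3‖ = 3.2697, so e_3 = (0.0273, -0.5737, -0.4646, 0.6740).

Q = [[0.4364, 0.8374, 0.0273], [0.4364, 0.0616, -0.5737], [0.4364, -0.4556, -0.4646], [0.6547, -0.2956, 0.6740]], R = [[4.5826, -2.8368, -0.6547], [0.0000, 3.8668, 2.6230], [0.0000, 0.0000, 3.2697]]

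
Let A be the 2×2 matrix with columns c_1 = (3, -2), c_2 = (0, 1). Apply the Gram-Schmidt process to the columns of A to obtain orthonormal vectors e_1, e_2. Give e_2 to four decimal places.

e_2 = (0.5547, 0.8321)

c_1 = (3, -2); ‖c_1‖ = 3.6056, so e_1 = (0.8321, -0.5547).
e_1·c_2 = 0.8321·0 + (-0.5547)·1 = -0.5547.
u_2 = c_2 + 0.5547·e_1 = (0.4615, 0.6923).
‖u_2‖ = 0.8321, so e_2 = (0.5547, 0.8321).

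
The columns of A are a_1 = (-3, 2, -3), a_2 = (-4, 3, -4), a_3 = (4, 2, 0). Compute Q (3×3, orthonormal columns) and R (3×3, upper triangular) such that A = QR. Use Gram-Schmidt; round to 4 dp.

e_1 = a_1/‖a_1‖ = (-3, 2, -3)/4.6904 = (-0.6396, 0.4264, -0.6396).
r_{12} = e_1·a_2 = 6.3960.
u_2 = a_2 − 6.3960·e_1 = (0.0909, 0.2727, 0.0909).
‖u_2‖ = 0.3015, so e_2 = (0.3015, 0.9045, 0.3015).
r_{13} = e_1·a_3 = -1.7056; r_{23} = e_2·a_3 = 3.0151.
u_3 = a_3 + 1.7056·e_1 − 3.0151·e_2 = (2.0000, 0.0000, -2.0000).
‖u_3‖ = 2.8284, so e_3 = (0.7071, 0.0000, -0.7071).

Q = [[-0.6396, 0.3015, 0.7071], [0.4264, 0.9045, 0.0000], [-0.6396, 0.3015, -0.7071]], R = [[4.6904, 6.3960, -1.7056], [0.0000, 0.3015, 3.0151], [0.0000, 0.0000, 2.8284]]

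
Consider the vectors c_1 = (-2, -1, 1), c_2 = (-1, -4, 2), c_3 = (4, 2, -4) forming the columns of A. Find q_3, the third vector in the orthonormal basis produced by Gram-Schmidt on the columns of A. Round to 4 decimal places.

q_3 = (-0.2540, -0.3810, -0.8890)

q_1 = c_1/‖c_1‖ = (-2, -1, 1)/2.4495 = (-0.8165, -0.4082, 0.4082).
r_{12} = q_1·c_2 = 3.2660.
u_2 = c_2 − 3.2660·q_1 = (1.6667, -2.6667, 0.6667).
‖u_2‖ = 3.2146, so q_2 = (0.5185, -0.8296, 0.2074).
r_{13} = q_1·c_3 = -5.7155; r_{23} = q_2·c_3 = -0.4148.
u_3 = c_3 + 5.7155·q_1 + 0.4148·q_2 = (-0.4516, -0.6774, -1.5806).
‖u_3‖ = 1.7780, so q_3 = (-0.2540, -0.3810, -0.8890).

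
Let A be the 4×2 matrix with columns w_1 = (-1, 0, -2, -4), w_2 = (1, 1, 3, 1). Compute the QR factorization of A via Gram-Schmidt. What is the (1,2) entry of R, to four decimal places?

w_1 = (-1, 0, -2, -4); ‖w_1‖ = 4.5826, so q_1 = (-0.2182, 0.0000, -0.4364, -0.8729).
r_{12} = q_1·w_2 = -2.4004.

r_{12} = -2.4004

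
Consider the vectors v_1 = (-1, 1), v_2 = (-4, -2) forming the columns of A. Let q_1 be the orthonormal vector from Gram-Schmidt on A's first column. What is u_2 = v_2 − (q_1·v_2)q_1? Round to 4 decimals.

u_2 = (-3.0000, -3.0000)

q_1 = v_1/‖v_1‖ = (-1, 1)/1.4142 = (-0.7071, 0.7071).
r_{12} = q_1·v_2 = 1.4142.
u_2 = v_2 − 1.4142·q_1 = (-3.0000, -3.0000).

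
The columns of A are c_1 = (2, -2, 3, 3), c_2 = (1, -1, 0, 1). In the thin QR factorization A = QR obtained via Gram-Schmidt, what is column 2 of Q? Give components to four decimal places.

e_1 = c_1/‖c_1‖ = (2, -2, 3, 3)/5.0990 = (0.3922, -0.3922, 0.5883, 0.5883).
r_{12} = e_1·c_2 = 1.3728.
u_2 = c_2 − 1.3728·e_1 = (0.4615, -0.4615, -0.8077, 0.1923).
‖u_2‖ = 1.0561, so e_2 = (0.4370, -0.4370, -0.7648, 0.1821).

e_2 = (0.4370, -0.4370, -0.7648, 0.1821)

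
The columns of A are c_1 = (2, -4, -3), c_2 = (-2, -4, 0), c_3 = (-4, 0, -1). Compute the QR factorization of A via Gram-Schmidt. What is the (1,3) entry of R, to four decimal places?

e_1 = c_1/‖c_1‖ = (2, -4, -3)/5.3852 = (0.3714, -0.7428, -0.5571).
r_{13} = e_1·c_3 = -0.9285.

r_{13} = -0.9285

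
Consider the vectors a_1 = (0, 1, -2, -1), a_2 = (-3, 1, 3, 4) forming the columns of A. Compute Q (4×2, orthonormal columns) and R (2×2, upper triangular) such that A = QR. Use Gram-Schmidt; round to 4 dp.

Q = [[0.0000, -0.6470], [0.4082, 0.5392], [-0.8165, 0.0000], [-0.4082, 0.5392]], R = [[2.4495, -3.6742], [0.0000, 4.6368]]

q_1 = a_1/‖a_1‖ = (0, 1, -2, -1)/2.4495 = (0.0000, 0.4082, -0.8165, -0.4082).
r_{12} = q_1·a_2 = -3.6742.
u_2 = a_2 + 3.6742·q_1 = (-3.0000, 2.5000, 0.0000, 2.5000).
‖u_2‖ = 4.6368, so q_2 = (-0.6470, 0.5392, 0.0000, 0.5392).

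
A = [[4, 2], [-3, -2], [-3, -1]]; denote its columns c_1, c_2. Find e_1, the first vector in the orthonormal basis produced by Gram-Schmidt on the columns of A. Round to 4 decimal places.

e_1 = (0.6860, -0.5145, -0.5145)

c_1 = (4, -3, -3); ‖c_1‖ = 5.8310, so e_1 = (0.6860, -0.5145, -0.5145).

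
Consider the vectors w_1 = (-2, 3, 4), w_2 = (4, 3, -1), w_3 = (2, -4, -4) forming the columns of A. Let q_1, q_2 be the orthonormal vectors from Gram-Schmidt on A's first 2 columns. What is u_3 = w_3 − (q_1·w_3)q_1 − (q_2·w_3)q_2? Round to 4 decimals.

u_3 = (0.2819, -0.2631, 0.3383)

w_1 = (-2, 3, 4); ‖w_1‖ = 5.3852, so q_1 = (-0.3714, 0.5571, 0.7428).
q_1·w_2 = (-0.3714)·4 + 0.5571·3 + 0.7428·(-1) = -0.5571.
u_2 = w_2 + 0.5571·q_1 = (3.7931, 3.3103, -0.5862).
‖u_2‖ = 5.0685, so q_2 = (0.7484, 0.6531, -0.1157).
q_1·w_3 = (-0.3714)·2 + 0.5571·(-4) + 0.7428·(-4) = -5.9423; q_2·w_3 = 0.7484·2 + 0.6531·(-4) + (-0.1157)·(-4) = -0.6531.
u_3 = w_3 + 5.9423·q_1 + 0.6531·q_2 = (0.2819, -0.2631, 0.3383).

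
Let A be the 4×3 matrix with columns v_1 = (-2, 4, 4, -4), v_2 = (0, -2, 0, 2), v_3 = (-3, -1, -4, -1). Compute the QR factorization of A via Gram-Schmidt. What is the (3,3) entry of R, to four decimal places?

r_{33} = 4.6904

v_1 = (-2, 4, 4, -4); ‖v_1‖ = 7.2111, so e_1 = (-0.2774, 0.5547, 0.5547, -0.5547).
e_1·v_2 = (-0.2774)·0 + 0.5547·(-2) + 0.5547·0 + (-0.5547)·2 = -2.2188.
u_2 = v_2 + 2.2188·e_1 = (-0.6154, -0.7692, 1.2308, 0.7692).
‖u_2‖ = 1.7541, so e_2 = (-0.3508, -0.4385, 0.7016, 0.4385).
e_1·v_3 = (-0.2774)·(-3) + 0.5547·(-1) + 0.5547·(-4) + (-0.5547)·(-1) = -1.3868; e_2·v_3 = (-0.3508)·(-3) + (-0.4385)·(-1) + 0.7016·(-4) + 0.4385·(-1) = -1.7541.
u_3 = v_3 + 1.3868·e_1 + 1.7541·e_2 = (-4.0000, -1.0000, -2.0000, -1.0000).
r_{33} = ‖u_3‖ = 4.6904.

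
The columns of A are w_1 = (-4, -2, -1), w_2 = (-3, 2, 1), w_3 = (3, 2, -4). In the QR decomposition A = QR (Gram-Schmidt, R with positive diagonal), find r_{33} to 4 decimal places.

q_1 = w_1/‖w_1‖ = (-4, -2, -1)/4.5826 = (-0.8729, -0.4364, -0.2182).
r_{12} = q_1·w_2 = 1.5275.
u_2 = w_2 − 1.5275·q_1 = (-1.6667, 2.6667, 1.3333).
‖u_2‖ = 3.4157, so q_2 = (-0.4880, 0.7807, 0.3904).
r_{13} = q_1·w_3 = -2.6186; r_{23} = q_2·w_3 = -1.4639.
u_3 = w_3 + 2.6186·q_1 + 1.4639·q_2 = (0.0000, 2.0000, -4.0000).
r_{33} = ‖u_3‖ = 4.4721.

r_{33} = 4.4721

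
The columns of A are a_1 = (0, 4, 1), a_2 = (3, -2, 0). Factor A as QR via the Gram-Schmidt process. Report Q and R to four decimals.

a_1 = (0, 4, 1); ‖a_1‖ = 4.1231, so q_1 = (0.0000, 0.9701, 0.2425).
q_1·a_2 = 0.0000·3 + 0.9701·(-2) + 0.2425·0 = -1.9403.
u_2 = a_2 + 1.9403·q_1 = (3.0000, -0.1176, 0.4706).
‖u_2‖ = 3.0390, so q_2 = (0.9872, -0.0387, 0.1549).

Q = [[0.0000, 0.9872], [0.9701, -0.0387], [0.2425, 0.1549]], R = [[4.1231, -1.9403], [0.0000, 3.0390]]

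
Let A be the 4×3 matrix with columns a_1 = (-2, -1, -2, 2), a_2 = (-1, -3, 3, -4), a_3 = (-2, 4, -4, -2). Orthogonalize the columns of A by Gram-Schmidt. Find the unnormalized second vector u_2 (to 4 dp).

e_1 = a_1/‖a_1‖ = (-2, -1, -2, 2)/3.6056 = (-0.5547, -0.2774, -0.5547, 0.5547).
r_{12} = e_1·a_2 = -2.4962.
u_2 = a_2 + 2.4962·e_1 = (-2.3846, -3.6923, 1.6154, -2.6154).

u_2 = (-2.3846, -3.6923, 1.6154, -2.6154)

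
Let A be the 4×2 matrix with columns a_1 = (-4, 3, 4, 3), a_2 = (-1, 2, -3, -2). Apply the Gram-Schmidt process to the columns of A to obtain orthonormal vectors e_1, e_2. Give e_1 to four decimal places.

e_1 = a_1/‖a_1‖ = (-4, 3, 4, 3)/7.0711 = (-0.5657, 0.4243, 0.5657, 0.4243).

e_1 = (-0.5657, 0.4243, 0.5657, 0.4243)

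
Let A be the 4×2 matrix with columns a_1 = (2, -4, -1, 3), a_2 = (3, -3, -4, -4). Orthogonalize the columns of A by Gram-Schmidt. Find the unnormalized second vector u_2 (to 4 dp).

u_2 = (2.3333, -1.6667, -3.6667, -5.0000)

a_1 = (2, -4, -1, 3); ‖a_1‖ = 5.4772, so q_1 = (0.3651, -0.7303, -0.1826, 0.5477).
q_1·a_2 = 0.3651·3 + (-0.7303)·(-3) + (-0.1826)·(-4) + 0.5477·(-4) = 1.8257.
u_2 = a_2 − 1.8257·q_1 = (2.3333, -1.6667, -3.6667, -5.0000).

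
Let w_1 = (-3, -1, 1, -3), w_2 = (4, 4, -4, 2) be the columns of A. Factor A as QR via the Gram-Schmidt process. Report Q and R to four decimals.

Q = [[-0.6708, 0.0234], [-0.2236, 0.6329], [0.2236, -0.6329], [-0.6708, -0.4454]], R = [[4.4721, -5.8138], [0.0000, 4.2661]]

w_1 = (-3, -1, 1, -3); ‖w_1‖ = 4.4721, so q_1 = (-0.6708, -0.2236, 0.2236, -0.6708).
q_1·w_2 = (-0.6708)·4 + (-0.2236)·4 + 0.2236·(-4) + (-0.6708)·2 = -5.8138.
u_2 = w_2 + 5.8138·q_1 = (0.1000, 2.7000, -2.7000, -1.9000).
‖u_2‖ = 4.2661, so q_2 = (0.0234, 0.6329, -0.6329, -0.4454).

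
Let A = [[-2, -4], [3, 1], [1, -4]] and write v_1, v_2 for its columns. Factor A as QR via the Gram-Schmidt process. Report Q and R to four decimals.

e_1 = v_1/‖v_1‖ = (-2, 3, 1)/3.7417 = (-0.5345, 0.8018, 0.2673).
r_{12} = e_1·v_2 = 1.8708.
u_2 = v_2 − 1.8708·e_1 = (-3.0000, -0.5000, -4.5000).
‖u_2‖ = 5.4314, so e_2 = (-0.5523, -0.0921, -0.8285).

Q = [[-0.5345, -0.5523], [0.8018, -0.0921], [0.2673, -0.8285]], R = [[3.7417, 1.8708], [0.0000, 5.4314]]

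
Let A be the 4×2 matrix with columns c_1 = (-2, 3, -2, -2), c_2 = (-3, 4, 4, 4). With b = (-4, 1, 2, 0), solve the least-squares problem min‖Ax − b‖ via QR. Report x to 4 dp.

x = (0.2942, 0.4107)

c_1 = (-2, 3, -2, -2); ‖c_1‖ = 4.5826, so e_1 = (-0.4364, 0.6547, -0.4364, -0.4364).
e_1·c_2 = (-0.4364)·(-3) + 0.6547·4 + (-0.4364)·4 + (-0.4364)·4 = 0.4364.
u_2 = c_2 − 0.4364·e_1 = (-2.8095, 3.7143, 4.1905, 4.1905).
‖u_2‖ = 7.5372, so e_2 = (-0.3728, 0.4928, 0.5560, 0.5560).
Qᵀb = (1.5275, 3.0958).
Back-substitute: x_2 = 3.0958/7.5372 = 0.4107.
x_1 = (1.5275 − 0.4364·0.4107)/4.5826 = 0.2942.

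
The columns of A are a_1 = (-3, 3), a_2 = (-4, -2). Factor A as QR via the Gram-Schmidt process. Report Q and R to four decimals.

q_1 = a_1/‖a_1‖ = (-3, 3)/4.2426 = (-0.7071, 0.7071).
r_{12} = q_1·a_2 = 1.4142.
u_2 = a_2 − 1.4142·q_1 = (-3.0000, -3.0000).
‖u_2‖ = 4.2426, so q_2 = (-0.7071, -0.7071).

Q = [[-0.7071, -0.7071], [0.7071, -0.7071]], R = [[4.2426, 1.4142], [0.0000, 4.2426]]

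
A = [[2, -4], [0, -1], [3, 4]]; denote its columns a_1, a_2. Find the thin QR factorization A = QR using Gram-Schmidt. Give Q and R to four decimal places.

a_1 = (2, 0, 3); ‖a_1‖ = 3.6056, so q_1 = (0.5547, 0.0000, 0.8321).
q_1·a_2 = 0.5547·(-4) + 0.0000·(-1) + 0.8321·4 = 1.1094.
u_2 = a_2 − 1.1094·q_1 = (-4.6154, -1.0000, 3.0769).
‖u_2‖ = 5.6364, so q_2 = (-0.8189, -0.1774, 0.5459).

Q = [[0.5547, -0.8189], [0.0000, -0.1774], [0.8321, 0.5459]], R = [[3.6056, 1.1094], [0.0000, 5.6364]]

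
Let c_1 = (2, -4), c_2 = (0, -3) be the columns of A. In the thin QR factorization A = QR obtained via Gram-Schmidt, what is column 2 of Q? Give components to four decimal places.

q_1 = c_1/‖c_1‖ = (2, -4)/4.4721 = (0.4472, -0.8944).
r_{12} = q_1·c_2 = 2.6833.
u_2 = c_2 − 2.6833·q_1 = (-1.2000, -0.6000).
‖u_2‖ = 1.3416, so q_2 = (-0.8944, -0.4472).

q_2 = (-0.8944, -0.4472)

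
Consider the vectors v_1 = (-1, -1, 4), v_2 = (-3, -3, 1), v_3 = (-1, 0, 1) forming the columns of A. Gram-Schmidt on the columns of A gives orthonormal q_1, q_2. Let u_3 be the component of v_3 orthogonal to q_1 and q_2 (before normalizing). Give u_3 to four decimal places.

v_1 = (-1, -1, 4); ‖v_1‖ = 4.2426, so q_1 = (-0.2357, -0.2357, 0.9428).
q_1·v_2 = (-0.2357)·(-3) + (-0.2357)·(-3) + 0.9428·1 = 2.3570.
u_2 = v_2 − 2.3570·q_1 = (-2.4444, -2.4444, -1.2222).
‖u_2‖ = 3.6667, so q_2 = (-0.6667, -0.6667, -0.3333).
q_1·v_3 = (-0.2357)·(-1) + (-0.2357)·0 + 0.9428·1 = 1.1785; q_2·v_3 = (-0.6667)·(-1) + (-0.6667)·0 + (-0.3333)·1 = 0.3333.
u_3 = v_3 − 1.1785·q_1 − 0.3333·q_2 = (-0.5000, 0.5000, 0.0000).

u_3 = (-0.5000, 0.5000, 0.0000)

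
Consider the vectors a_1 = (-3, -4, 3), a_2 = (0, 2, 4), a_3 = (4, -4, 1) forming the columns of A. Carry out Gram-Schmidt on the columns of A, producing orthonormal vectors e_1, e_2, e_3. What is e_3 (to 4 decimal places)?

e_3 = (0.8538, -0.4657, 0.2328)

e_1 = a_1/‖a_1‖ = (-3, -4, 3)/5.8310 = (-0.5145, -0.6860, 0.5145).
r_{12} = e_1·a_2 = 0.6860.
u_2 = a_2 − 0.6860·e_1 = (0.3529, 2.4706, 3.6471).
‖u_2‖ = 4.4192, so e_2 = (0.0799, 0.5591, 0.8253).
r_{13} = e_1·a_3 = 1.2005; r_{23} = e_2·a_3 = -1.0915.
u_3 = a_3 − 1.2005·e_1 + 1.0915·e_2 = (4.7048, -2.5663, 1.2831).
‖u_3‖ = 5.5107, so e_3 = (0.8538, -0.4657, 0.2328).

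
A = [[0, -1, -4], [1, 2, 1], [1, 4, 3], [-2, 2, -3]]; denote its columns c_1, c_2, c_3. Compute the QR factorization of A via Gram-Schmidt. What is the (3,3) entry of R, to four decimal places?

c_1 = (0, 1, 1, -2); ‖c_1‖ = 2.4495, so e_1 = (0.0000, 0.4082, 0.4082, -0.8165).
e_1·c_2 = 0.0000·(-1) + 0.4082·2 + 0.4082·4 + (-0.8165)·2 = 0.8165.
u_2 = c_2 − 0.8165·e_1 = (-1.0000, 1.6667, 3.6667, 2.6667).
‖u_2‖ = 4.9329, so e_2 = (-0.2027, 0.3379, 0.7433, 0.5406).
e_1·c_3 = 0.0000·(-4) + 0.4082·1 + 0.4082·3 + (-0.8165)·(-3) = 4.0825; e_2·c_3 = (-0.2027)·(-4) + 0.3379·1 + 0.7433·3 + 0.5406·(-3) = 1.7569.
u_3 = c_3 − 4.0825·e_1 − 1.7569·e_2 = (-3.6438, -1.2603, 0.0274, -0.6164).
r_{33} = ‖u_3‖ = 3.9047.

r_{33} = 3.9047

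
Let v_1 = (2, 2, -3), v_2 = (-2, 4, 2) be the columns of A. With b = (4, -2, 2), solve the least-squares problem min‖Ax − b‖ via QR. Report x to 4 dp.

x = (-0.1782, -0.5149)

e_1 = v_1/‖v_1‖ = (2, 2, -3)/4.1231 = (0.4851, 0.4851, -0.7276).
r_{12} = e_1·v_2 = -0.4851.
u_2 = v_2 + 0.4851·e_1 = (-1.7647, 4.2353, 1.6471).
‖u_2‖ = 4.8749, so e_2 = (-0.3620, 0.8688, 0.3379).
Qᵀb = (-0.4851, -2.5099).
Back-substitute: x_2 = -2.5099/4.8749 = -0.5149.
x_1 = (-0.4851 + 0.4851·(-0.5149))/4.1231 = -0.1782.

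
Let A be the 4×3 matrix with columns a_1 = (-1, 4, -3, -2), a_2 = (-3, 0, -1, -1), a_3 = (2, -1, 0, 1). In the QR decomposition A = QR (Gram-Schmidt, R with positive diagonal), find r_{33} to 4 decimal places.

q_1 = a_1/‖a_1‖ = (-1, 4, -3, -2)/5.4772 = (-0.1826, 0.7303, -0.5477, -0.3651).
r_{12} = q_1·a_2 = 1.4606.
u_2 = a_2 − 1.4606·q_1 = (-2.7333, -1.0667, -0.2000, -0.4667).
‖u_2‖ = 2.9777, so q_2 = (-0.9179, -0.3582, -0.0672, -0.1567).
r_{13} = q_1·a_3 = -1.4606; r_{23} = q_2·a_3 = -1.6344.
u_3 = a_3 + 1.4606·q_1 + 1.6344·q_2 = (0.2331, -0.5188, -0.9098, 0.2105).
r_{33} = ‖u_3‖ = 1.0934.

r_{33} = 1.0934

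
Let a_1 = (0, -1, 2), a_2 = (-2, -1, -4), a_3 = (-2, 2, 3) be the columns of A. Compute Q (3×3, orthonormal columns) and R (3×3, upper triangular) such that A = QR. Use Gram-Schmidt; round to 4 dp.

a_1 = (0, -1, 2); ‖a_1‖ = 2.2361, so e_1 = (0.0000, -0.4472, 0.8944).
e_1·a_2 = 0.0000·(-2) + (-0.4472)·(-1) + 0.8944·(-4) = -3.1305.
u_2 = a_2 + 3.1305·e_1 = (-2.0000, -2.4000, -1.2000).
‖u_2‖ = 3.3466, so e_2 = (-0.5976, -0.7171, -0.3586).
e_1·a_3 = 0.0000·(-2) + (-0.4472)·2 + 0.8944·3 = 1.7889; e_2·a_3 = (-0.5976)·(-2) + (-0.7171)·2 + (-0.3586)·3 = -1.3148.
u_3 = a_3 − 1.7889·e_1 + 1.3148·e_2 = (-2.7857, 1.8571, 0.9286).
‖u_3‖ = 3.4744, so e_3 = (-0.8018, 0.5345, 0.2673).

Q = [[0.0000, -0.5976, -0.8018], [-0.4472, -0.7171, 0.5345], [0.8944, -0.3586, 0.2673]], R = [[2.2361, -3.1305, 1.7889], [0.0000, 3.3466, -1.3148], [0.0000, 0.0000, 3.4744]]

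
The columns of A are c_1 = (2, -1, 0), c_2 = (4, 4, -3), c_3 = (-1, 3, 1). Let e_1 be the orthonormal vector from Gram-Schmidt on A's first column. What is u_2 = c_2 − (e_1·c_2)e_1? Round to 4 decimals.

u_2 = (2.4000, 4.8000, -3.0000)

c_1 = (2, -1, 0); ‖c_1‖ = 2.2361, so e_1 = (0.8944, -0.4472, 0.0000).
e_1·c_2 = 0.8944·4 + (-0.4472)·4 + 0.0000·(-3) = 1.7889.
u_2 = c_2 − 1.7889·e_1 = (2.4000, 4.8000, -3.0000).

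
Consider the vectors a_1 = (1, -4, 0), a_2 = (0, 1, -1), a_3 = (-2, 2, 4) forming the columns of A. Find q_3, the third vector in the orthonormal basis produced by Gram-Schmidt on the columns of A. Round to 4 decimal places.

q_3 = (-0.9428, -0.2357, -0.2357)

q_1 = a_1/‖a_1‖ = (1, -4, 0)/4.1231 = (0.2425, -0.9701, 0.0000).
r_{12} = q_1·a_2 = -0.9701.
u_2 = a_2 + 0.9701·q_1 = (0.2353, 0.0588, -1.0000).
‖u_2‖ = 1.0290, so q_2 = (0.2287, 0.0572, -0.9718).
r_{13} = q_1·a_3 = -2.4254; r_{23} = q_2·a_3 = -4.2303.
u_3 = a_3 + 2.4254·q_1 + 4.2303·q_2 = (-0.4444, -0.1111, -0.1111).
‖u_3‖ = 0.4714, so q_3 = (-0.9428, -0.2357, -0.2357).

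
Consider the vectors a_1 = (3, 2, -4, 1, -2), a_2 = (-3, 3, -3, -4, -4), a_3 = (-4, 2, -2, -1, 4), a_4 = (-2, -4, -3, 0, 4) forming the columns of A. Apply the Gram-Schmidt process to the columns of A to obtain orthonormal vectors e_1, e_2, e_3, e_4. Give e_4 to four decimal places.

a_1 = (3, 2, -4, 1, -2); ‖a_1‖ = 5.8310, so e_1 = (0.5145, 0.3430, -0.6860, 0.1715, -0.3430).
e_1·a_2 = 0.5145·(-3) + 0.3430·3 + (-0.6860)·(-3) + 0.1715·(-4) + (-0.3430)·(-4) = 2.2295.
u_2 = a_2 − 2.2295·e_1 = (-4.1471, 2.2353, -1.4706, -4.3824, -3.2353).
‖u_2‖ = 7.3505, so e_2 = (-0.5642, 0.3041, -0.2001, -0.5962, -0.4401).
e_1·a_3 = 0.5145·(-4) + 0.3430·2 + (-0.6860)·(-2) + 0.1715·(-1) + (-0.3430)·4 = -1.5435; e_2·a_3 = (-0.5642)·(-4) + 0.3041·2 + (-0.2001)·(-2) + (-0.5962)·(-1) + (-0.4401)·4 = 2.1007.
u_3 = a_3 + 1.5435·e_1 − 2.1007·e_2 = (-2.0207, 1.8906, -2.6385, 0.5171, 4.3952).
‖u_3‖ = 5.8485, so e_3 = (-0.3455, 0.3233, -0.4512, 0.0884, 0.7515).
e_1·a_4 = 0.5145·(-2) + 0.3430·(-4) + (-0.6860)·(-3) + 0.1715·0 + (-0.3430)·4 = -1.7150; e_2·a_4 = (-0.5642)·(-2) + 0.3041·(-4) + (-0.2001)·(-3) + (-0.5962)·0 + (-0.4401)·4 = -1.2484; e_3·a_4 = (-0.3455)·(-2) + 0.3233·(-4) + (-0.4512)·(-3) + 0.0884·0 + 0.7515·4 = 3.7575.
u_4 = a_4 + 1.7150·e_1 + 1.2484·e_2 − 3.7575·e_3 = (-0.5238, -4.2468, -2.7311, -0.7824, 0.0385).
‖u_4‖ = 5.1363, so e_4 = (-0.1020, -0.8268, -0.5317, -0.1523, 0.0075).

e_4 = (-0.1020, -0.8268, -0.5317, -0.1523, 0.0075)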